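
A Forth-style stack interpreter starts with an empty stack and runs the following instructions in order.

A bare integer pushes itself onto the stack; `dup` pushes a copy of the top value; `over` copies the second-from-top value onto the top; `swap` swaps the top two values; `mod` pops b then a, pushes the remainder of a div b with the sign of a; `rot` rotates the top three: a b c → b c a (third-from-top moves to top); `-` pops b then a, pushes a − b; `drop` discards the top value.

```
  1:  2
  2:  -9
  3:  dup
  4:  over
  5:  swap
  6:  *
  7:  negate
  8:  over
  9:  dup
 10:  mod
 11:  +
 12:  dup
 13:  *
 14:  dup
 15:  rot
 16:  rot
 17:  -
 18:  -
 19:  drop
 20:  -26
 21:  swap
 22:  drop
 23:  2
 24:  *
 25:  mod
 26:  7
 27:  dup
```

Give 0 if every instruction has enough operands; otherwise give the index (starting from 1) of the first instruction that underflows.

2      → [2]
-9     → [2, -9]
dup    → [2, -9, -9]
over   → [2, -9, -9, -9]
swap   → [2, -9, -9, -9]
*      → [2, -9, 81]
negate → [2, -9, -81]
over   → [2, -9, -81, -9]
dup    → [2, -9, -81, -9, -9]
mod    → [2, -9, -81, 0]
+      → [2, -9, -81]
dup    → [2, -9, -81, -81]
*      → [2, -9, 6561]
dup    → [2, -9, 6561, 6561]
rot    → [2, 6561, 6561, -9]
rot    → [2, 6561, -9, 6561]
-      → [2, 6561, -6570]
-      → [2, 13131]
drop   → [2]
-26    → [2, -26]
swap   → [-26, 2]
drop   → [-26]
2      → [-26, 2]
*      → [-52]
mod  — needs 2 operands, stack has 1 → underflow

25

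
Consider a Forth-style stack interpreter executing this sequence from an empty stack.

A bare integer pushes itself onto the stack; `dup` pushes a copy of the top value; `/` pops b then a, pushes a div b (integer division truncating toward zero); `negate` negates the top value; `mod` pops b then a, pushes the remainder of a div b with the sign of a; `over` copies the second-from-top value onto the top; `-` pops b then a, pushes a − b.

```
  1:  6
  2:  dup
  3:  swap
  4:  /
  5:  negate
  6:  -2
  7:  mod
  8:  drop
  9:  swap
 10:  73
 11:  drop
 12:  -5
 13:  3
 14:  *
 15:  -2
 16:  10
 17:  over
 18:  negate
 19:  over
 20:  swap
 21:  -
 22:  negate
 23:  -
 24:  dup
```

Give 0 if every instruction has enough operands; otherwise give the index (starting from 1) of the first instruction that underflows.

6       6
dup     6 6
swap    6 6
/       1
negate  -1
-2      -1 -2
mod     -1
drop    (empty)
swap  — needs 2 operands, stack has 0 → underflow

9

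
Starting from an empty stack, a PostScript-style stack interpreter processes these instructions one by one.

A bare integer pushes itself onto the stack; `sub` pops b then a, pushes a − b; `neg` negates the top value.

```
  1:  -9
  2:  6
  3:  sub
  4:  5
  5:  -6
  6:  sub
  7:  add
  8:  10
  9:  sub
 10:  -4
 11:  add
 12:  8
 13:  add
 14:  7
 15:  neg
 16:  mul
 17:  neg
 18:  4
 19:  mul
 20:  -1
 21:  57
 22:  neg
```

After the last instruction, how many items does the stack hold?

3

-9  -> [-9]
6   -> [-9, 6]
sub -> [-15]
5   -> [-15, 5]
-6  -> [-15, 5, -6]
sub -> [-15, 11]
add -> [-4]
10  -> [-4, 10]
sub -> [-14]
-4  -> [-14, -4]
add -> [-18]
8   -> [-18, 8]
add -> [-10]
7   -> [-10, 7]
neg -> [-10, -7]
mul -> [70]
neg -> [-70]
4   -> [-70, 4]
mul -> [-280]
-1  -> [-280, -1]
57  -> [-280, -1, 57]
neg -> [-280, -1, -57]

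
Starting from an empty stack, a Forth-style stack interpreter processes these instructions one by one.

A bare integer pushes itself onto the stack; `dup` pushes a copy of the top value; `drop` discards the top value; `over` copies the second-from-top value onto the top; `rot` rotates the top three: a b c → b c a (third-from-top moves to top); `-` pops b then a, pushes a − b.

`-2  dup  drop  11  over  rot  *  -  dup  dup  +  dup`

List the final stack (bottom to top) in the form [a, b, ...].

-2    [-2]
dup   [-2, -2]
drop  [-2]
11    [-2, 11]
over  [-2, 11, -2]
rot   [11, -2, -2]
*     [11, 4]
-     [7]
dup   [7, 7]
dup   [7, 7, 7]
+     [7, 14]
dup   [7, 14, 14]

[7, 14, 14]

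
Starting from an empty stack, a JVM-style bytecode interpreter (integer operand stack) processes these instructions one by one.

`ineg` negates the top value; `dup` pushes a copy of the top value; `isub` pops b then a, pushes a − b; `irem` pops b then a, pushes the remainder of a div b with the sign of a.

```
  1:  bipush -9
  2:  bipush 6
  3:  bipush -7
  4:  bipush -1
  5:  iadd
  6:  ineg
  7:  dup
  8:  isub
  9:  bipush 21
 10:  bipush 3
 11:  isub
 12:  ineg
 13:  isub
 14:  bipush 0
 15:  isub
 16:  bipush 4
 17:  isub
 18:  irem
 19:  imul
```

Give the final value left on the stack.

-54

bipush -9 : -9
bipush 6  : -9 6
bipush -7 : -9 6 -7
bipush -1 : -9 6 -7 -1
iadd      : -9 6 -8
ineg      : -9 6 8
dup       : -9 6 8 8
isub      : -9 6 0
bipush 21 : -9 6 0 21
bipush 3  : -9 6 0 21 3
isub      : -9 6 0 18
ineg      : -9 6 0 -18
isub      : -9 6 18
bipush 0  : -9 6 18 0
isub      : -9 6 18
bipush 4  : -9 6 18 4
isub      : -9 6 14
irem      : -9 6
imul      : -54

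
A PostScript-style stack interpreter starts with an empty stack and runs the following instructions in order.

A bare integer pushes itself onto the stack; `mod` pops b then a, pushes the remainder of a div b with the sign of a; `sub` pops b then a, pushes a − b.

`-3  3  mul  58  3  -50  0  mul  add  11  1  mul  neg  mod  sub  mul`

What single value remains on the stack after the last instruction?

-495

-3   -3
3    -3 3
mul  -9
58   -9 58
3    -9 58 3
-50  -9 58 3 -50
0    -9 58 3 -50 0
mul  -9 58 3 0
add  -9 58 3
11   -9 58 3 11
1    -9 58 3 11 1
mul  -9 58 3 11
neg  -9 58 3 -11
mod  -9 58 3
sub  -9 55
mul  -495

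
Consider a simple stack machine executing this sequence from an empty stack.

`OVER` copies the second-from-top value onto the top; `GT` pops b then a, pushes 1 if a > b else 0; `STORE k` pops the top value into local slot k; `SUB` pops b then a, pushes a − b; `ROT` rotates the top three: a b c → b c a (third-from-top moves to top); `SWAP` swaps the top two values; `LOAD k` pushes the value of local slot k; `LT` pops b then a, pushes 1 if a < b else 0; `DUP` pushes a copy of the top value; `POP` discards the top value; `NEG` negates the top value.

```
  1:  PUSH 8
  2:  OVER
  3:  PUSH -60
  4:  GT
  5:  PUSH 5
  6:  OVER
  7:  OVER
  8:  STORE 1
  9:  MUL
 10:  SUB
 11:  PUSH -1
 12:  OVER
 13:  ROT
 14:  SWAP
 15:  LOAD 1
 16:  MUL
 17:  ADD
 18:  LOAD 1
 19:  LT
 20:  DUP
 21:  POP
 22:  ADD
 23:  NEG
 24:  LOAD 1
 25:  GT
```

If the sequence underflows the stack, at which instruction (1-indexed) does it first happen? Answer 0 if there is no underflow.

PUSH 8 : [8]
OVER  — needs 2 operands, stack has 1 → underflow

2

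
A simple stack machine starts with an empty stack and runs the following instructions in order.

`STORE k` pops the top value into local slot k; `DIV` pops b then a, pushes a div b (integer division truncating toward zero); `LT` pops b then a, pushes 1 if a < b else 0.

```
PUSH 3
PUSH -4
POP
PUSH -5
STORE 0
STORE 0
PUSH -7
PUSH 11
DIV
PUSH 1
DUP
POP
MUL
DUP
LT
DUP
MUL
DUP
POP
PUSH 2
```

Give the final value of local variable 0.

3

PUSH 3  : 3
PUSH -4 : 3 -4
POP     : 3
PUSH -5 : 3 -5
STORE 0 : 3
STORE 0 : (empty)
PUSH -7 : -7
PUSH 11 : -7 11
DIV     : 0
PUSH 1  : 0 1
DUP     : 0 1 1
POP     : 0 1
MUL     : 0
DUP     : 0 0
LT      : 0
DUP     : 0 0
MUL     : 0
DUP     : 0 0
POP     : 0
PUSH 2  : 0 2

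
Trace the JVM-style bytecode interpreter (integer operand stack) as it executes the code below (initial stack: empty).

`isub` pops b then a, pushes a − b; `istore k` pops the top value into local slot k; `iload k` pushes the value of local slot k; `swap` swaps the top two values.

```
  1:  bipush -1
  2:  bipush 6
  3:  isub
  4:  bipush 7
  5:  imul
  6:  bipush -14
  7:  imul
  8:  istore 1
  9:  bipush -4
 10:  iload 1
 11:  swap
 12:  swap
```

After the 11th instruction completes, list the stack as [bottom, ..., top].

bipush -1  -> -1
bipush 6   -> -1 6
isub       -> -7
bipush 7   -> -7 7
imul       -> -49
bipush -14 -> -49 -14
imul       -> 686
istore 1   -> (empty)
bipush -4  -> -4
iload 1    -> -4 686
swap       -> 686 -4

[686, -4]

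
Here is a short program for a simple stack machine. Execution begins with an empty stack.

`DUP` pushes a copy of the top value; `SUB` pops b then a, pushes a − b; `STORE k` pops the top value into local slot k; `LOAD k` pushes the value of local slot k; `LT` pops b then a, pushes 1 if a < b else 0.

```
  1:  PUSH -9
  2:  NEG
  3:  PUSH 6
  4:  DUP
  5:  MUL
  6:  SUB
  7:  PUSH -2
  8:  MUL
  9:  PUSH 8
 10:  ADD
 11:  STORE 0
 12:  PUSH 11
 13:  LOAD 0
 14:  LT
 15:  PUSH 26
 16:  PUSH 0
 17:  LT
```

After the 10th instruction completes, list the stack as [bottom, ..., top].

PUSH -9 → -9
NEG     → 9
PUSH 6  → 9 6
DUP     → 9 6 6
MUL     → 9 36
SUB     → -27
PUSH -2 → -27 -2
MUL     → 54
PUSH 8  → 54 8
ADD     → 62

[62]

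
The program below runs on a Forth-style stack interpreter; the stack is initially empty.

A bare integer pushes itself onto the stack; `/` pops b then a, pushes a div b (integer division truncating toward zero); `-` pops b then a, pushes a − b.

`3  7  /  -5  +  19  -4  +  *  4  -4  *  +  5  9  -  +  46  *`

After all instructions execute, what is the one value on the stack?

-4370

3  -> [3]
7  -> [3, 7]
/  -> [0]
-5 -> [0, -5]
+  -> [-5]
19 -> [-5, 19]
-4 -> [-5, 19, -4]
+  -> [-5, 15]
*  -> [-75]
4  -> [-75, 4]
-4 -> [-75, 4, -4]
*  -> [-75, -16]
+  -> [-91]
5  -> [-91, 5]
9  -> [-91, 5, 9]
-  -> [-91, -4]
+  -> [-95]
46 -> [-95, 46]
*  -> [-4370]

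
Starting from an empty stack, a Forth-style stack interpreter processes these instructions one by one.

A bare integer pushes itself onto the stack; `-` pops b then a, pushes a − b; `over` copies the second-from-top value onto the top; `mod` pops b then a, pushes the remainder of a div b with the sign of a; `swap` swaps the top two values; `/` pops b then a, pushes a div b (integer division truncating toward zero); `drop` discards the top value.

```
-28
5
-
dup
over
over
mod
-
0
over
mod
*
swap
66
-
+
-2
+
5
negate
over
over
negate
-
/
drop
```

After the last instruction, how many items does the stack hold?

1

-28    → -28
5      → -28 5
-      → -33
dup    → -33 -33
over   → -33 -33 -33
over   → -33 -33 -33 -33
mod    → -33 -33 0
-      → -33 -33
0      → -33 -33 0
over   → -33 -33 0 -33
mod    → -33 -33 0
*      → -33 0
swap   → 0 -33
66     → 0 -33 66
-      → 0 -99
+      → -99
-2     → -99 -2
+      → -101
5      → -101 5
negate → -101 -5
over   → -101 -5 -101
over   → -101 -5 -101 -5
negate → -101 -5 -101 5
-      → -101 -5 -106
/      → -101 0
drop   → -101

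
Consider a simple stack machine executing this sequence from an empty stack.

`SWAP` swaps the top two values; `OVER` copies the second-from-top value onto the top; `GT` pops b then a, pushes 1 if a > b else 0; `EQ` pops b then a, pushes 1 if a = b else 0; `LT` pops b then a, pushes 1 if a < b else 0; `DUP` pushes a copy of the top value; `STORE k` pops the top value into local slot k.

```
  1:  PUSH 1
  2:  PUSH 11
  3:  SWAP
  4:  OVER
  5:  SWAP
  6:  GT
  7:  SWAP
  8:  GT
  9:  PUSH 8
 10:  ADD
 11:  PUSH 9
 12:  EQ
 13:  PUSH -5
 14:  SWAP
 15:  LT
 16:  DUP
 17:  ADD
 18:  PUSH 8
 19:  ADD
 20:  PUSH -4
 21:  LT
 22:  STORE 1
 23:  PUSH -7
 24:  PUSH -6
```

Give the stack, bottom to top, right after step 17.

PUSH 1   1
PUSH 11  1 11
SWAP     11 1
OVER     11 1 11
SWAP     11 11 1
GT       11 1
SWAP     1 11
GT       0
PUSH 8   0 8
ADD      8
PUSH 9   8 9
EQ       0
PUSH -5  0 -5
SWAP     -5 0
LT       1
DUP      1 1
ADD      2

[2]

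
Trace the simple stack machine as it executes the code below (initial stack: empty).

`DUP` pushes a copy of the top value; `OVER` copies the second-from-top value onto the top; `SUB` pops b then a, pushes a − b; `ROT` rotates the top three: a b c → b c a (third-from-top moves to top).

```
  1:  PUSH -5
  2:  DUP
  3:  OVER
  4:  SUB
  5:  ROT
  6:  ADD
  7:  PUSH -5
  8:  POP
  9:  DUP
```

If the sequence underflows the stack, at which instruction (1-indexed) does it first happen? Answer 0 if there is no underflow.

PUSH -5 : -5
DUP     : -5 -5
OVER    : -5 -5 -5
SUB     : -5 0
ROT  — needs 3 operands, stack has 2 → underflow

5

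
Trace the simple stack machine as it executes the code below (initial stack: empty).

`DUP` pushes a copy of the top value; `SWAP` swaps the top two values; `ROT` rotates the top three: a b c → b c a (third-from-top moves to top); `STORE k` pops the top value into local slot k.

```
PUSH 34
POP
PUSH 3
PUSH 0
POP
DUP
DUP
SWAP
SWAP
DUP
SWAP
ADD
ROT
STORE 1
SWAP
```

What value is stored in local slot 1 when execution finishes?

3

PUSH 34 : [34]
POP     : []
PUSH 3  : [3]
PUSH 0  : [3, 0]
POP     : [3]
DUP     : [3, 3]
DUP     : [3, 3, 3]
SWAP    : [3, 3, 3]
SWAP    : [3, 3, 3]
DUP     : [3, 3, 3, 3]
SWAP    : [3, 3, 3, 3]
ADD     : [3, 3, 6]
ROT     : [3, 6, 3]
STORE 1 : [3, 6]
SWAP    : [6, 3]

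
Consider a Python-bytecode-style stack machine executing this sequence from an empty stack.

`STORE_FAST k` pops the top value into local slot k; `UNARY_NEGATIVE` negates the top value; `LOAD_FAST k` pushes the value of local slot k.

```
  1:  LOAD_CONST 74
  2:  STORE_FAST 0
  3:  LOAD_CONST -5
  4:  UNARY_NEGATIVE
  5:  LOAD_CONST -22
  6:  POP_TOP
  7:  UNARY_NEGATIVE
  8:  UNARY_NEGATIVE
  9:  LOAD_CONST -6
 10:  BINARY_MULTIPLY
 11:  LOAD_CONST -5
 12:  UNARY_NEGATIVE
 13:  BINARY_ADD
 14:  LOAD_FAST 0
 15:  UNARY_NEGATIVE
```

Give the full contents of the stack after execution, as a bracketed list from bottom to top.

[-25, -74]

LOAD_CONST 74   -> [74]
STORE_FAST 0    -> []
LOAD_CONST -5   -> [-5]
UNARY_NEGATIVE  -> [5]
LOAD_CONST -22  -> [5, -22]
POP_TOP         -> [5]
UNARY_NEGATIVE  -> [-5]
UNARY_NEGATIVE  -> [5]
LOAD_CONST -6   -> [5, -6]
BINARY_MULTIPLY -> [-30]
LOAD_CONST -5   -> [-30, -5]
UNARY_NEGATIVE  -> [-30, 5]
BINARY_ADD      -> [-25]
LOAD_FAST 0     -> [-25, 74]
UNARY_NEGATIVE  -> [-25, -74]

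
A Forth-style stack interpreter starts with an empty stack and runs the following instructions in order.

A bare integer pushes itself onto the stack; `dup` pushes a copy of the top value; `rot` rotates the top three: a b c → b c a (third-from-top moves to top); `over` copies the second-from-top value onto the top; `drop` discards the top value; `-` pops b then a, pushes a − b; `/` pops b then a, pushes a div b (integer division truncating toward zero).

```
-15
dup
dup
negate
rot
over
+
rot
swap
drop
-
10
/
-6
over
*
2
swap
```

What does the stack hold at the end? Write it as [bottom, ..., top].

[3, 2, -18]

-15    → -15
dup    → -15 -15
dup    → -15 -15 -15
negate → -15 -15 15
rot    → -15 15 -15
over   → -15 15 -15 15
+      → -15 15 0
rot    → 15 0 -15
swap   → 15 -15 0
drop   → 15 -15
-      → 30
10     → 30 10
/      → 3
-6     → 3 -6
over   → 3 -6 3
*      → 3 -18
2      → 3 -18 2
swap   → 3 2 -18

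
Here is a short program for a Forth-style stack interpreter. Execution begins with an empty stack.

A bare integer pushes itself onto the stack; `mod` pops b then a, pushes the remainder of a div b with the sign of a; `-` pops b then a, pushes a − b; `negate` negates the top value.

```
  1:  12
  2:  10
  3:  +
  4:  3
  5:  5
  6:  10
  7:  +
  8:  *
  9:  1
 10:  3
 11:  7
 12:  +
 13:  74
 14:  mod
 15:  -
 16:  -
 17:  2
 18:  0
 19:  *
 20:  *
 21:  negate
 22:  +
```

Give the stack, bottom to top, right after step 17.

12   12
10   12 10
+    22
3    22 3
5    22 3 5
10   22 3 5 10
+    22 3 15
*    22 45
1    22 45 1
3    22 45 1 3
7    22 45 1 3 7
+    22 45 1 10
74   22 45 1 10 74
mod  22 45 1 10
-    22 45 -9
-    22 54
2    22 54 2

[22, 54, 2]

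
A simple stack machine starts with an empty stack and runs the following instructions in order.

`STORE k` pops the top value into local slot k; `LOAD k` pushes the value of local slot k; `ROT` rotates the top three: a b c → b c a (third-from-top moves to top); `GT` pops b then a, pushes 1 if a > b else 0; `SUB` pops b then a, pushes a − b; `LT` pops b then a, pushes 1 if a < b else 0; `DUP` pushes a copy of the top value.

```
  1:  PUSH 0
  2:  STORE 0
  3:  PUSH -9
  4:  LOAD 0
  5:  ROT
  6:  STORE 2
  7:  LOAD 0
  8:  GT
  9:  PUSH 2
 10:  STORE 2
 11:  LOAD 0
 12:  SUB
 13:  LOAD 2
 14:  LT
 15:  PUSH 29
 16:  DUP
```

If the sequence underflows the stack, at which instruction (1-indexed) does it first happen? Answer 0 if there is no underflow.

PUSH 0  -> 0
STORE 0 -> (empty)
PUSH -9 -> -9
LOAD 0  -> -9 0
ROT  — needs 3 operands, stack has 2 → underflow

5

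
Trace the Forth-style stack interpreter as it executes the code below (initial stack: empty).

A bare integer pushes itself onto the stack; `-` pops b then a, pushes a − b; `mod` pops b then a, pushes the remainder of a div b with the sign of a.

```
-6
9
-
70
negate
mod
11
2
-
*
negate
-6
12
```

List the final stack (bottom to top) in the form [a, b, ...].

-6     : -6
9      : -6 9
-      : -15
70     : -15 70
negate : -15 -70
mod    : -15
11     : -15 11
2      : -15 11 2
-      : -15 9
*      : -135
negate : 135
-6     : 135 -6
12     : 135 -6 12

[135, -6, 12]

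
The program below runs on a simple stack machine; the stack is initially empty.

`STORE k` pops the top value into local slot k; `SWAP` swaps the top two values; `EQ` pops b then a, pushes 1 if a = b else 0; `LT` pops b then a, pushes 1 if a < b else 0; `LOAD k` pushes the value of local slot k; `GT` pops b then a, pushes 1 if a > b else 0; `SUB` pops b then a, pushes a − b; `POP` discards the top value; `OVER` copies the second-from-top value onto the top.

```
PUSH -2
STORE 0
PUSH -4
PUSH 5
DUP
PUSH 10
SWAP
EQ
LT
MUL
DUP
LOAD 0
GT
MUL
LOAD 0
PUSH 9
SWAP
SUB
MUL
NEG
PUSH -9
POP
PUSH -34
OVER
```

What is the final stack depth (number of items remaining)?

3

PUSH -2   [-2]
STORE 0   []
PUSH -4   [-4]
PUSH 5    [-4, 5]
DUP       [-4, 5, 5]
PUSH 10   [-4, 5, 5, 10]
SWAP      [-4, 5, 10, 5]
EQ        [-4, 5, 0]
LT        [-4, 0]
MUL       [0]
DUP       [0, 0]
LOAD 0    [0, 0, -2]
GT        [0, 1]
MUL       [0]
LOAD 0    [0, -2]
PUSH 9    [0, -2, 9]
SWAP      [0, 9, -2]
SUB       [0, 11]
MUL       [0]
NEG       [0]
PUSH -9   [0, -9]
POP       [0]
PUSH -34  [0, -34]
OVER      [0, -34, 0]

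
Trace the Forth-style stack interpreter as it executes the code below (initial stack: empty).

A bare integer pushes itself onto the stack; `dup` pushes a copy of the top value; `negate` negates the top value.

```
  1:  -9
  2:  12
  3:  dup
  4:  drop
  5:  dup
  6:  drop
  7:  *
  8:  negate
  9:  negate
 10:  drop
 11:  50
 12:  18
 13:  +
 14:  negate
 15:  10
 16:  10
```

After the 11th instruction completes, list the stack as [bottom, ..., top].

[50]

-9     -> [-9]
12     -> [-9, 12]
dup    -> [-9, 12, 12]
drop   -> [-9, 12]
dup    -> [-9, 12, 12]
drop   -> [-9, 12]
*      -> [-108]
negate -> [108]
negate -> [-108]
drop   -> []
50     -> [50]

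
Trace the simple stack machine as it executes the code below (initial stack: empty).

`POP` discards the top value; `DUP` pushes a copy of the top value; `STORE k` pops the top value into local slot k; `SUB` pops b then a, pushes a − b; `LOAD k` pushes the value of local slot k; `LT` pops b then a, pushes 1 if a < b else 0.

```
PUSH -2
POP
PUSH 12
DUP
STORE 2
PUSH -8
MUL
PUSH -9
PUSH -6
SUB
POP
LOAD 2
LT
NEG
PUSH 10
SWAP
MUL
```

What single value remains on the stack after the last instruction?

PUSH -2 : [-2]
POP     : []
PUSH 12 : [12]
DUP     : [12, 12]
STORE 2 : [12]
PUSH -8 : [12, -8]
MUL     : [-96]
PUSH -9 : [-96, -9]
PUSH -6 : [-96, -9, -6]
SUB     : [-96, -3]
POP     : [-96]
LOAD 2  : [-96, 12]
LT      : [1]
NEG     : [-1]
PUSH 10 : [-1, 10]
SWAP    : [10, -1]
MUL     : [-10]

-10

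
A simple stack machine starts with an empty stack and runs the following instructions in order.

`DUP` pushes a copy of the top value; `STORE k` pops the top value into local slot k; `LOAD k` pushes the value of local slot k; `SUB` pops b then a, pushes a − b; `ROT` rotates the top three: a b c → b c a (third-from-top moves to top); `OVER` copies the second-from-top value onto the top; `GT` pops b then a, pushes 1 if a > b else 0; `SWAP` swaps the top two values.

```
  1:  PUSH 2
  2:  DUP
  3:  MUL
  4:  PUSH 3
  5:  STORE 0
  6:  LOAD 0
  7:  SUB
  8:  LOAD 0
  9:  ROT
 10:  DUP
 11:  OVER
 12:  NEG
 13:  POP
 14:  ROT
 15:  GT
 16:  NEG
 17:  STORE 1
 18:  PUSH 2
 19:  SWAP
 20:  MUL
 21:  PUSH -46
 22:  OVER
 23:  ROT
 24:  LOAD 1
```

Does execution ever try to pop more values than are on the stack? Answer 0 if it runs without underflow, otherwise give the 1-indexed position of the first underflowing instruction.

PUSH 2  -> [2]
DUP     -> [2, 2]
MUL     -> [4]
PUSH 3  -> [4, 3]
STORE 0 -> [4]
LOAD 0  -> [4, 3]
SUB     -> [1]
LOAD 0  -> [1, 3]
ROT  — needs 3 operands, stack has 2 → underflow

9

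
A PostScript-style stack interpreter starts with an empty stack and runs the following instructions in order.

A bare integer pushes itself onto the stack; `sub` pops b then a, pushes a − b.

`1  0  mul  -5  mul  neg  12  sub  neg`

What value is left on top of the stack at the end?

12

1   -> 1
0   -> 1 0
mul -> 0
-5  -> 0 -5
mul -> 0
neg -> 0
12  -> 0 12
sub -> -12
neg -> 12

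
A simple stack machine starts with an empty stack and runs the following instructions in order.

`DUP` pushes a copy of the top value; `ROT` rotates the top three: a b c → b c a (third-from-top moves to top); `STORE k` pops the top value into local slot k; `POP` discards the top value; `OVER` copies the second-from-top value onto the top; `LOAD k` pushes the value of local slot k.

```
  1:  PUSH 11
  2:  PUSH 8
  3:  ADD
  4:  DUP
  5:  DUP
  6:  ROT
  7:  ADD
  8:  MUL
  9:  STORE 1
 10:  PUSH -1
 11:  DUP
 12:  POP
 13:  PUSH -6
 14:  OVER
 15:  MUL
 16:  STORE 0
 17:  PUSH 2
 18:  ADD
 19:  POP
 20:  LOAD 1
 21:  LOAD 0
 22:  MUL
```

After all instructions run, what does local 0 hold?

PUSH 11 → 11
PUSH 8  → 11 8
ADD     → 19
DUP     → 19 19
DUP     → 19 19 19
ROT     → 19 19 19
ADD     → 19 38
MUL     → 722
STORE 1 → (empty)
PUSH -1 → -1
DUP     → -1 -1
POP     → -1
PUSH -6 → -1 -6
OVER    → -1 -6 -1
MUL     → -1 6
STORE 0 → -1
PUSH 2  → -1 2
ADD     → 1
POP     → (empty)
LOAD 1  → 722
LOAD 0  → 722 6
MUL     → 4332

6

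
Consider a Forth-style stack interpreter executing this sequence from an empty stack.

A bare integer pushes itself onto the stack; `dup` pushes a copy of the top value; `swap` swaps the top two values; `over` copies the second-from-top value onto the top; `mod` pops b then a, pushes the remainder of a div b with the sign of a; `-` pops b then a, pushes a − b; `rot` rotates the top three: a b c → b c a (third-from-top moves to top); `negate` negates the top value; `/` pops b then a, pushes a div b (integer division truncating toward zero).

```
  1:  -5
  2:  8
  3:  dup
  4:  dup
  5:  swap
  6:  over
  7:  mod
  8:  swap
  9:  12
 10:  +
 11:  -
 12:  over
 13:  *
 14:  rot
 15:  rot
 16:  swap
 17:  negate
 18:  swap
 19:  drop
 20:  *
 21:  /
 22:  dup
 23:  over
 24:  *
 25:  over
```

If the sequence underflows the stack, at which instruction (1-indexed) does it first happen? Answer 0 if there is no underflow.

-5     → [-5]
8      → [-5, 8]
dup    → [-5, 8, 8]
dup    → [-5, 8, 8, 8]
swap   → [-5, 8, 8, 8]
over   → [-5, 8, 8, 8, 8]
mod    → [-5, 8, 8, 0]
swap   → [-5, 8, 0, 8]
12     → [-5, 8, 0, 8, 12]
+      → [-5, 8, 0, 20]
-      → [-5, 8, -20]
over   → [-5, 8, -20, 8]
*      → [-5, 8, -160]
rot    → [8, -160, -5]
rot    → [-160, -5, 8]
swap   → [-160, 8, -5]
negate → [-160, 8, 5]
swap   → [-160, 5, 8]
drop   → [-160, 5]
*      → [-800]
/  — needs 2 operands, stack has 1 → underflow

21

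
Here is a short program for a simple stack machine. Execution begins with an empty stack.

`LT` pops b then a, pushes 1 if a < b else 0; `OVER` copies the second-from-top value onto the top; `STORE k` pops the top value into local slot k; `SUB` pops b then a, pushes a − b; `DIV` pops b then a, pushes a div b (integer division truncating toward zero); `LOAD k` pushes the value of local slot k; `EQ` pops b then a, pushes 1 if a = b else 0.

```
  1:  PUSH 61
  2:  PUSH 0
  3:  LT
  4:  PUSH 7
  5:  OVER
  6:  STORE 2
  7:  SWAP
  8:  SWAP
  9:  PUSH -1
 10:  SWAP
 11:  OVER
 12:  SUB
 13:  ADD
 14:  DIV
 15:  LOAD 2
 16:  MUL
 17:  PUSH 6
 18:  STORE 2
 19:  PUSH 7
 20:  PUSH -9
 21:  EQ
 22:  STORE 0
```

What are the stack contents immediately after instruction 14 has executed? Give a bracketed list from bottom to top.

PUSH 61  [61]
PUSH 0   [61, 0]
LT       [0]
PUSH 7   [0, 7]
OVER     [0, 7, 0]
STORE 2  [0, 7]
SWAP     [7, 0]
SWAP     [0, 7]
PUSH -1  [0, 7, -1]
SWAP     [0, -1, 7]
OVER     [0, -1, 7, -1]
SUB      [0, -1, 8]
ADD      [0, 7]
DIV      [0]

[0]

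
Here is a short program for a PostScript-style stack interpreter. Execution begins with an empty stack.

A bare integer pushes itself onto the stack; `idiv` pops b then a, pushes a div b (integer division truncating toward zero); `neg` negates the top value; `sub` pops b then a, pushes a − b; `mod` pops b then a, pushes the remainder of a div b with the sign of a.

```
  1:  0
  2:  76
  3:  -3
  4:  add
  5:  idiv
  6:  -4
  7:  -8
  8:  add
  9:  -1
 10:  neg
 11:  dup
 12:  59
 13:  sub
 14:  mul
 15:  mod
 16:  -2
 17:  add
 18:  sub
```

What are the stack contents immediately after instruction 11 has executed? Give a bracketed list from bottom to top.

[0, -12, 1, 1]

0    → 0
76   → 0 76
-3   → 0 76 -3
add  → 0 73
idiv → 0
-4   → 0 -4
-8   → 0 -4 -8
add  → 0 -12
-1   → 0 -12 -1
neg  → 0 -12 1
dup  → 0 -12 1 1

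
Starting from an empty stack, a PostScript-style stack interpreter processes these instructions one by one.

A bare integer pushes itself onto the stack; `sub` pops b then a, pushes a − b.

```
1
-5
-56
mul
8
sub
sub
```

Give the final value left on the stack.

-271

1   -> 1
-5  -> 1 -5
-56 -> 1 -5 -56
mul -> 1 280
8   -> 1 280 8
sub -> 1 272
sub -> -271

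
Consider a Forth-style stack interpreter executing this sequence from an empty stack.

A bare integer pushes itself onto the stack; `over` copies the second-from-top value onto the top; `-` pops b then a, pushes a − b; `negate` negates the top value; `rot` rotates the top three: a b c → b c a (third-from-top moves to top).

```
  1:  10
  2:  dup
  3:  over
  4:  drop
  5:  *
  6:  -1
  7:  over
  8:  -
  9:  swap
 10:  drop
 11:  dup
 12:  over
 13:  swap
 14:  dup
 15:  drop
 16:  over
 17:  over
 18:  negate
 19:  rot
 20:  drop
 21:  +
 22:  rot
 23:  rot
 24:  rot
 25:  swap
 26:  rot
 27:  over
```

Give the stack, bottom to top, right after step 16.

10   → 10
dup  → 10 10
over → 10 10 10
drop → 10 10
*    → 100
-1   → 100 -1
over → 100 -1 100
-    → 100 -101
swap → -101 100
drop → -101
dup  → -101 -101
over → -101 -101 -101
swap → -101 -101 -101
dup  → -101 -101 -101 -101
drop → -101 -101 -101
over → -101 -101 -101 -101

[-101, -101, -101, -101]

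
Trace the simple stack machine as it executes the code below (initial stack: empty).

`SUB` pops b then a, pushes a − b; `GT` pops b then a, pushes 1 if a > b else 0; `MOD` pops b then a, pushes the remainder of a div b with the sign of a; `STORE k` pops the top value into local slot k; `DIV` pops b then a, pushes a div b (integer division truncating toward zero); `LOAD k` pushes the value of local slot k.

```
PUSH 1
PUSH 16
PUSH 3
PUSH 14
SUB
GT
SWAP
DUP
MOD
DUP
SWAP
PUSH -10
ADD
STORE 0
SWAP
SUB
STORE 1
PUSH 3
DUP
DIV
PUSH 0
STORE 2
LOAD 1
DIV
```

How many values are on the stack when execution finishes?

PUSH 1   → [1]
PUSH 16  → [1, 16]
PUSH 3   → [1, 16, 3]
PUSH 14  → [1, 16, 3, 14]
SUB      → [1, 16, -11]
GT       → [1, 1]
SWAP     → [1, 1]
DUP      → [1, 1, 1]
MOD      → [1, 0]
DUP      → [1, 0, 0]
SWAP     → [1, 0, 0]
PUSH -10 → [1, 0, 0, -10]
ADD      → [1, 0, -10]
STORE 0  → [1, 0]
SWAP     → [0, 1]
SUB      → [-1]
STORE 1  → []
PUSH 3   → [3]
DUP      → [3, 3]
DIV      → [1]
PUSH 0   → [1, 0]
STORE 2  → [1]
LOAD 1   → [1, -1]
DIV      → [-1]

1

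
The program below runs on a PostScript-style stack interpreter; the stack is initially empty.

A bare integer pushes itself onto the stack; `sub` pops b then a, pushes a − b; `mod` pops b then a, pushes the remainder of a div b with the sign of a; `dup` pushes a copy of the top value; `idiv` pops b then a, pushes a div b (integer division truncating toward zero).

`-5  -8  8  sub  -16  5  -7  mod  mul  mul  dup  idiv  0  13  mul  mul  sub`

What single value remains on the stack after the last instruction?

-5

-5    [-5]
-8    [-5, -8]
8     [-5, -8, 8]
sub   [-5, -16]
-16   [-5, -16, -16]
5     [-5, -16, -16, 5]
-7    [-5, -16, -16, 5, -7]
mod   [-5, -16, -16, 5]
mul   [-5, -16, -80]
mul   [-5, 1280]
dup   [-5, 1280, 1280]
idiv  [-5, 1]
0     [-5, 1, 0]
13    [-5, 1, 0, 13]
mul   [-5, 1, 0]
mul   [-5, 0]
sub   [-5]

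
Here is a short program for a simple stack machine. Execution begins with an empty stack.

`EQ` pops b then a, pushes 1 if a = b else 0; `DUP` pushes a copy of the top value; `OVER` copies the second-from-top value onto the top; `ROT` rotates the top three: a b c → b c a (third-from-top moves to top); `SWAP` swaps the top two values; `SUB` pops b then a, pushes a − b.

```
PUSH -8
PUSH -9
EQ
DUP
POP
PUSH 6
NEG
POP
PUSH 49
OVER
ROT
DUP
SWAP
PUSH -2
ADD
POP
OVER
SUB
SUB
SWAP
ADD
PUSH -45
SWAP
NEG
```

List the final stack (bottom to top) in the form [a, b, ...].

PUSH -8  -> -8
PUSH -9  -> -8 -9
EQ       -> 0
DUP      -> 0 0
POP      -> 0
PUSH 6   -> 0 6
NEG      -> 0 -6
POP      -> 0
PUSH 49  -> 0 49
OVER     -> 0 49 0
ROT      -> 49 0 0
DUP      -> 49 0 0 0
SWAP     -> 49 0 0 0
PUSH -2  -> 49 0 0 0 -2
ADD      -> 49 0 0 -2
POP      -> 49 0 0
OVER     -> 49 0 0 0
SUB      -> 49 0 0
SUB      -> 49 0
SWAP     -> 0 49
ADD      -> 49
PUSH -45 -> 49 -45
SWAP     -> -45 49
NEG      -> -45 -49

[-45, -49]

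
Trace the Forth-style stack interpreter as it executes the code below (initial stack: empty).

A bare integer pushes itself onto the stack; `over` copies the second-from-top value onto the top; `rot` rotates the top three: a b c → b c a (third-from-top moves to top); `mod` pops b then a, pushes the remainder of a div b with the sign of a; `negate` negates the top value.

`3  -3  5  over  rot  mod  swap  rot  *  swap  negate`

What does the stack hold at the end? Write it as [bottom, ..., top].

3      → [3]
-3     → [3, -3]
5      → [3, -3, 5]
over   → [3, -3, 5, -3]
rot    → [3, 5, -3, -3]
mod    → [3, 5, 0]
swap   → [3, 0, 5]
rot    → [0, 5, 3]
*      → [0, 15]
swap   → [15, 0]
negate → [15, 0]

[15, 0]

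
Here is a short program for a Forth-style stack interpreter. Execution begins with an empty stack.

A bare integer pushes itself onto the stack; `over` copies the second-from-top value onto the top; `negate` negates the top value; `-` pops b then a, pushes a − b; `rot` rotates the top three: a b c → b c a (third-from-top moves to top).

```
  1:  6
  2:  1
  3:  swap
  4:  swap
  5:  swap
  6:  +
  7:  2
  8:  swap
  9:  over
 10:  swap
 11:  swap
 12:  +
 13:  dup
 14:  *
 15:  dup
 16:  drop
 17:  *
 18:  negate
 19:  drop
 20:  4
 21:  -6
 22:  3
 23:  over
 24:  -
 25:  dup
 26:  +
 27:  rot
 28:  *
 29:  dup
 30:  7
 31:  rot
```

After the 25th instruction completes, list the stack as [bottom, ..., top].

[4, -6, 9, 9]

6      → 6
1      → 6 1
swap   → 1 6
swap   → 6 1
swap   → 1 6
+      → 7
2      → 7 2
swap   → 2 7
over   → 2 7 2
swap   → 2 2 7
swap   → 2 7 2
+      → 2 9
dup    → 2 9 9
*      → 2 81
dup    → 2 81 81
drop   → 2 81
*      → 162
negate → -162
drop   → (empty)
4      → 4
-6     → 4 -6
3      → 4 -6 3
over   → 4 -6 3 -6
-      → 4 -6 9
dup    → 4 -6 9 9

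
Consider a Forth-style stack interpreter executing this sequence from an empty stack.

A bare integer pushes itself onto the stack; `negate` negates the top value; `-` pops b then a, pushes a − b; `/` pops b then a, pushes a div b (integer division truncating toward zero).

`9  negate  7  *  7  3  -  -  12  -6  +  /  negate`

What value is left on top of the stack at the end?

11

9      → 9
negate → -9
7      → -9 7
*      → -63
7      → -63 7
3      → -63 7 3
-      → -63 4
-      → -67
12     → -67 12
-6     → -67 12 -6
+      → -67 6
/      → -11
negate → 11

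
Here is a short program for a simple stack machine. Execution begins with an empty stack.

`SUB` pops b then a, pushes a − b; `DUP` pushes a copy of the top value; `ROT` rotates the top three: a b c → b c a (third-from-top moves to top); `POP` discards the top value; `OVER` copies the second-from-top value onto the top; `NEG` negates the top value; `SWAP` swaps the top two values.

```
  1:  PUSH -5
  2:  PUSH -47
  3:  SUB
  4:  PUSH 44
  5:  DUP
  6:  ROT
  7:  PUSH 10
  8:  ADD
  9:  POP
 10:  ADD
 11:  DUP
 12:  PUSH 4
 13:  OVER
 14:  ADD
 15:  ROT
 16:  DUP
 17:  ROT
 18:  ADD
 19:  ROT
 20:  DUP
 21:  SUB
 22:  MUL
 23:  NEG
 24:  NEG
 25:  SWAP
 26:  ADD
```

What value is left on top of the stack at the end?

88

PUSH -5  : -5
PUSH -47 : -5 -47
SUB      : 42
PUSH 44  : 42 44
DUP      : 42 44 44
ROT      : 44 44 42
PUSH 10  : 44 44 42 10
ADD      : 44 44 52
POP      : 44 44
ADD      : 88
DUP      : 88 88
PUSH 4   : 88 88 4
OVER     : 88 88 4 88
ADD      : 88 88 92
ROT      : 88 92 88
DUP      : 88 92 88 88
ROT      : 88 88 88 92
ADD      : 88 88 180
ROT      : 88 180 88
DUP      : 88 180 88 88
SUB      : 88 180 0
MUL      : 88 0
NEG      : 88 0
NEG      : 88 0
SWAP     : 0 88
ADD      : 88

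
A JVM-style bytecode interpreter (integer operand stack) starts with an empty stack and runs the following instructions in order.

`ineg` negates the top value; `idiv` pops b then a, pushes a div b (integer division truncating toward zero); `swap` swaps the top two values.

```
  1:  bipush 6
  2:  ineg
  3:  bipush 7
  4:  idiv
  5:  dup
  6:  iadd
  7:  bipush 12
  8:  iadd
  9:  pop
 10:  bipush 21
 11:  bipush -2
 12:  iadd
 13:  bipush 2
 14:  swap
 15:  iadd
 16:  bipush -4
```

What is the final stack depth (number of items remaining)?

bipush 6  : 6
ineg      : -6
bipush 7  : -6 7
idiv      : 0
dup       : 0 0
iadd      : 0
bipush 12 : 0 12
iadd      : 12
pop       : (empty)
bipush 21 : 21
bipush -2 : 21 -2
iadd      : 19
bipush 2  : 19 2
swap      : 2 19
iadd      : 21
bipush -4 : 21 -4

2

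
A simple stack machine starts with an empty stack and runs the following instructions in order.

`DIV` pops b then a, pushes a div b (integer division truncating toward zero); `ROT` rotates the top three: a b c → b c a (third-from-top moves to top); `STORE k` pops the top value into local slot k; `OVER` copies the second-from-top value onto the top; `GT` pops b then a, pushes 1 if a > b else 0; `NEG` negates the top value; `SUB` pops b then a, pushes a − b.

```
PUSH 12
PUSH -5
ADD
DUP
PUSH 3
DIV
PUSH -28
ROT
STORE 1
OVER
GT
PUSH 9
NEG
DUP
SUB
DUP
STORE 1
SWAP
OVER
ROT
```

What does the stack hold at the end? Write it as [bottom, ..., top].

[2, 0, 0, 0]

PUSH 12  → [12]
PUSH -5  → [12, -5]
ADD      → [7]
DUP      → [7, 7]
PUSH 3   → [7, 7, 3]
DIV      → [7, 2]
PUSH -28 → [7, 2, -28]
ROT      → [2, -28, 7]
STORE 1  → [2, -28]
OVER     → [2, -28, 2]
GT       → [2, 0]
PUSH 9   → [2, 0, 9]
NEG      → [2, 0, -9]
DUP      → [2, 0, -9, -9]
SUB      → [2, 0, 0]
DUP      → [2, 0, 0, 0]
STORE 1  → [2, 0, 0]
SWAP     → [2, 0, 0]
OVER     → [2, 0, 0, 0]
ROT      → [2, 0, 0, 0]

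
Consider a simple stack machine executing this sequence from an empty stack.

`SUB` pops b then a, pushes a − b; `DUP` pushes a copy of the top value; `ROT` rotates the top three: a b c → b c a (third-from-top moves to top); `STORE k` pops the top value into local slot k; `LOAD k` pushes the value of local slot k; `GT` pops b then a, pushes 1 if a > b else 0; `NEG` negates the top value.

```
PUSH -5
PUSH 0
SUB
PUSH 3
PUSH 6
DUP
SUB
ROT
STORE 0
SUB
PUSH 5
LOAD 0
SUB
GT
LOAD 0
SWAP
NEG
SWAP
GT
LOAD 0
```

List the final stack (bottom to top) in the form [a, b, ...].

[1, -5]

PUSH -5 : -5
PUSH 0  : -5 0
SUB     : -5
PUSH 3  : -5 3
PUSH 6  : -5 3 6
DUP     : -5 3 6 6
SUB     : -5 3 0
ROT     : 3 0 -5
STORE 0 : 3 0
SUB     : 3
PUSH 5  : 3 5
LOAD 0  : 3 5 -5
SUB     : 3 10
GT      : 0
LOAD 0  : 0 -5
SWAP    : -5 0
NEG     : -5 0
SWAP    : 0 -5
GT      : 1
LOAD 0  : 1 -5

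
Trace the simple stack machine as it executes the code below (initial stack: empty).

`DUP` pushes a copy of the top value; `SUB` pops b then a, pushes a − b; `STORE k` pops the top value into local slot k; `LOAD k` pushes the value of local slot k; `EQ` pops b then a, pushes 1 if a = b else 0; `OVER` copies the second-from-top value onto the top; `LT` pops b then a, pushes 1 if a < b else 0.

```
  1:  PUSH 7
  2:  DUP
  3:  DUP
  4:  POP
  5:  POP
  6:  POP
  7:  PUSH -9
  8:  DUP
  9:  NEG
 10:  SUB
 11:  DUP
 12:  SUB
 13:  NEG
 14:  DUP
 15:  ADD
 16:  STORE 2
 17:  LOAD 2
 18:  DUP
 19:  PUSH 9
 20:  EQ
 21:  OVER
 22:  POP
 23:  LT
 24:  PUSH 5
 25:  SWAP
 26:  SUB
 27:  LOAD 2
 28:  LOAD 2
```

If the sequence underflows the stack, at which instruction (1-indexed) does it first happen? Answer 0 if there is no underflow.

0

PUSH 7  → [7]
DUP     → [7, 7]
DUP     → [7, 7, 7]
POP     → [7, 7]
POP     → [7]
POP     → []
PUSH -9 → [-9]
DUP     → [-9, -9]
NEG     → [-9, 9]
SUB     → [-18]
DUP     → [-18, -18]
SUB     → [0]
NEG     → [0]
DUP     → [0, 0]
ADD     → [0]
STORE 2 → []
LOAD 2  → [0]
DUP     → [0, 0]
PUSH 9  → [0, 0, 9]
EQ      → [0, 0]
OVER    → [0, 0, 0]
POP     → [0, 0]
LT      → [0]
PUSH 5  → [0, 5]
SWAP    → [5, 0]
SUB     → [5]
LOAD 2  → [5, 0]
LOAD 2  → [5, 0, 0]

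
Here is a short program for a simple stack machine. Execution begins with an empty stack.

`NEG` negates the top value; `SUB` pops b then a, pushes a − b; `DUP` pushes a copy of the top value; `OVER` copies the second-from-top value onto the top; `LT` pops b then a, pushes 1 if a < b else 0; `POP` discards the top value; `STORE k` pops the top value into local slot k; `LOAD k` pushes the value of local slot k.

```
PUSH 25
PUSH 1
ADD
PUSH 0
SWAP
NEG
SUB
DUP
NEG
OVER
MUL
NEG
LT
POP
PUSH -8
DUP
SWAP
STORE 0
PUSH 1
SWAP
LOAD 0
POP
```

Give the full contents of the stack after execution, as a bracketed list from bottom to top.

PUSH 25 -> [25]
PUSH 1  -> [25, 1]
ADD     -> [26]
PUSH 0  -> [26, 0]
SWAP    -> [0, 26]
NEG     -> [0, -26]
SUB     -> [26]
DUP     -> [26, 26]
NEG     -> [26, -26]
OVER    -> [26, -26, 26]
MUL     -> [26, -676]
NEG     -> [26, 676]
LT      -> [1]
POP     -> []
PUSH -8 -> [-8]
DUP     -> [-8, -8]
SWAP    -> [-8, -8]
STORE 0 -> [-8]
PUSH 1  -> [-8, 1]
SWAP    -> [1, -8]
LOAD 0  -> [1, -8, -8]
POP     -> [1, -8]

[1, -8]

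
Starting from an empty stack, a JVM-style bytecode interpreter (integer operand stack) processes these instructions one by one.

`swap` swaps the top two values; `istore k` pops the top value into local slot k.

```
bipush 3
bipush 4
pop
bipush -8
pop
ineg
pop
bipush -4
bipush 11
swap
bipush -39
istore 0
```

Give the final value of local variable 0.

-39

bipush 3   : 3
bipush 4   : 3 4
pop        : 3
bipush -8  : 3 -8
pop        : 3
ineg       : -3
pop        : (empty)
bipush -4  : -4
bipush 11  : -4 11
swap       : 11 -4
bipush -39 : 11 -4 -39
istore 0   : 11 -4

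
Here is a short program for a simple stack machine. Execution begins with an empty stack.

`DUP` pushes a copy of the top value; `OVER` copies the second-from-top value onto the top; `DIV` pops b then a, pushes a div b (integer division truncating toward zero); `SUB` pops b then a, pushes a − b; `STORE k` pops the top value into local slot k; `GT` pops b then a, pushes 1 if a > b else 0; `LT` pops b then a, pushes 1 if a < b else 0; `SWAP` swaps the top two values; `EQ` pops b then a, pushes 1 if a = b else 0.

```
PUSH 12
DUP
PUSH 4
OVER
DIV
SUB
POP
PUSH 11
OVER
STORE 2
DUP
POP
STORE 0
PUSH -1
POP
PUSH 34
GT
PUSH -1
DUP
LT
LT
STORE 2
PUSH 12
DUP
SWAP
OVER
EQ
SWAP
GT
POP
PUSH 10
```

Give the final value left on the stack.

PUSH 12  12
DUP      12 12
PUSH 4   12 12 4
OVER     12 12 4 12
DIV      12 12 0
SUB      12 12
POP      12
PUSH 11  12 11
OVER     12 11 12
STORE 2  12 11
DUP      12 11 11
POP      12 11
STORE 0  12
PUSH -1  12 -1
POP      12
PUSH 34  12 34
GT       0
PUSH -1  0 -1
DUP      0 -1 -1
LT       0 0
LT       0
STORE 2  (empty)
PUSH 12  12
DUP      12 12
SWAP     12 12
OVER     12 12 12
EQ       12 1
SWAP     1 12
GT       0
POP      (empty)
PUSH 10  10

10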